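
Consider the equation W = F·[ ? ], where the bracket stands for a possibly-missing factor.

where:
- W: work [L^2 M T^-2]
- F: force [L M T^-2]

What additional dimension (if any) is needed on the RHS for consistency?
[L] — length (e.g. a distance d)

W has dimensions [L^2 M T^-2]; F has dimensions [L M T^-2].
The bracketed factor must supply [L^2 M T^-2] / [L M T^-2] = [L].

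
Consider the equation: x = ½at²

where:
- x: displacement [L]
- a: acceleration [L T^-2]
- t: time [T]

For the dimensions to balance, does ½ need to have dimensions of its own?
No

x has dimensions [L] and at² already has dimensions [L], so the equation balances without ½ contributing any dimensions. ½ is a pure (dimensionless) number; changing or removing it would not affect dimensional consistency.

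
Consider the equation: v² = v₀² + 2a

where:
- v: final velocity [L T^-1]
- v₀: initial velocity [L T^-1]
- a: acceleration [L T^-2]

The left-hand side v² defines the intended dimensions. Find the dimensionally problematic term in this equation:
The term 2a

Checking each RHS term against the LHS:
- v₀²: [L^2 T^-2] — matches v² [L^2 T^-2] ✓
- 2a: [L T^-2] — does NOT match v² [L^2 T^-2] ✗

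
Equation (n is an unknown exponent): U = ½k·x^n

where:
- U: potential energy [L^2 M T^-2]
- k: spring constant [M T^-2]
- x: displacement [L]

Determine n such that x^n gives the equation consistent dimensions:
n = 2

U has dimensions [L^2 M T^-2]; x has dimensions [L].
The rest of the RHS has dimensions [M T^-2], so x^n must supply [L^2].
With n = 2: ½k·x^2 has dimensions [L^2 M T^-2], matching the LHS ✓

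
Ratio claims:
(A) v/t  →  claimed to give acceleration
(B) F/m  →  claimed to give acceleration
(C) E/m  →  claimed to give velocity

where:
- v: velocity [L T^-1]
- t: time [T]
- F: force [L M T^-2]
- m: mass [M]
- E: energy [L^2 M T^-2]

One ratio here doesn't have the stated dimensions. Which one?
(C) E/m does not give velocity

(A) v/t: [L T^-2] = acceleration [L T^-2] ✓
(B) F/m: [L T^-2] = acceleration [L T^-2] ✓
(C) E/m: [L^2 T^-2] ≠ velocity [L T^-1] ✗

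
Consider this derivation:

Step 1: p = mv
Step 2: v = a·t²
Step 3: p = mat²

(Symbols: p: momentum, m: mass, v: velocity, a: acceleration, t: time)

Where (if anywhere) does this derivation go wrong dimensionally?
Step 2

Step 1: p = mv → LHS [L M T^-1], RHS [L M T^-1] ✓
Step 2: v = a·t² → LHS [L T^-1], RHS [L] ✗

The first dimensional inconsistency appears in step 2: v = a·t²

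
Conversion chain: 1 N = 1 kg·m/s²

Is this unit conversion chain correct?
The chain is correct (no errors).

Correct: Newton is defined as kg·m/s²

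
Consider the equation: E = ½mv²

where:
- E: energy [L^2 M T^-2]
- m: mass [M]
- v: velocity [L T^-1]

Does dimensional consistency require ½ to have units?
No

E has dimensions [L^2 M T^-2] and mv² already has dimensions [L^2 M T^-2], so the equation balances without ½ contributing any dimensions. ½ is a pure (dimensionless) number; changing or removing it would not affect dimensional consistency.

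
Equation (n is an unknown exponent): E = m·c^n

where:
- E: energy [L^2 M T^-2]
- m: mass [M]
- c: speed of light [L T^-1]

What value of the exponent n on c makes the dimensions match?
n = 2

E has dimensions [L^2 M T^-2]; c has dimensions [L T^-1].
The rest of the RHS has dimensions [M], so c^n must supply [L^2 T^-2].
With n = 2: m·c^2 has dimensions [L^2 M T^-2], matching the LHS ✓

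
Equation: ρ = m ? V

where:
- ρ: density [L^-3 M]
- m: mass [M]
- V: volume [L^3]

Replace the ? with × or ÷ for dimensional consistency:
division (÷): ρ = m ÷ V

ρ [L^-3 M]; m [M]; V [L^3].
m × V → [L^3 M] ✗
m ÷ V → [L^-3 M] ✓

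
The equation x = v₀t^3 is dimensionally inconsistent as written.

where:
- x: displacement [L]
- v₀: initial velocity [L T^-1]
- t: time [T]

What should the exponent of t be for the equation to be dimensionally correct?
The exponent of t should be 1: x = v₀t

The LHS x has dimensions [L]; t has dimensions [T].
As written, the RHS v₀t^3 (exponent 3 on t) has dimensions [L T^2], which does not match.
With exponent 1, the RHS v₀t has dimensions [L], matching the LHS.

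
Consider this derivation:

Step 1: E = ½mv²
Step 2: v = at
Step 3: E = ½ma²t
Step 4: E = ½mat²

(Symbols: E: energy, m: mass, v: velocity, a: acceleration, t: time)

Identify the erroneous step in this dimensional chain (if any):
Step 3

Step 1: E = ½mv² → LHS [L^2 M T^-2], RHS [L^2 M T^-2] ✓
Step 2: v = at → LHS [L T^-1], RHS [L T^-1] ✓
Step 3: E = ½ma²t → LHS [L^2 M T^-2], RHS [L^2 M T^-3] ✗

The first dimensional inconsistency appears in step 3: E = ½ma²t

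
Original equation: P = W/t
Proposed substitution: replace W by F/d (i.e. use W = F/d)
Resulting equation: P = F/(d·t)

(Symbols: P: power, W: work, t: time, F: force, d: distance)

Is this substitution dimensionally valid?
No

[W] = [L^2 M T^-2] and [F/d] = [M T^-2]. These differ, so the substitution replaces a quantity by one of different dimensions and the result P = F/(d·t) has LHS [L^2 M T^-3] vs RHS [M T^-3] — inconsistent.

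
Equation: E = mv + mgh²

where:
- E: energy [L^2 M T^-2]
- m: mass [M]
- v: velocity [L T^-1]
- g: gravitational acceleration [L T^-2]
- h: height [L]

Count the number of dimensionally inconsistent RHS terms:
2

LHS E: [L^2 M T^-2]
- mv: [L M T^-1] ✗
- mgh²: [L^3 M T^-2] ✗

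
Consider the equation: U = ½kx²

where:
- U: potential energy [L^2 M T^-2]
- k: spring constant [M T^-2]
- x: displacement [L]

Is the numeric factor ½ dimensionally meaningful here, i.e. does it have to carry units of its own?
No

U has dimensions [L^2 M T^-2] and kx² already has dimensions [L^2 M T^-2], so the equation balances without ½ contributing any dimensions. ½ is a pure (dimensionless) number; changing or removing it would not affect dimensional consistency.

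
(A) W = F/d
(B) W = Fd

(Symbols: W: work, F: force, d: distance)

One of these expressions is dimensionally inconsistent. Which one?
(A)

(A) W = F/d: LHS [L^2 M T^-2], RHS [M T^-2] ✗
(B) W = Fd: LHS [L^2 M T^-2], RHS [L^2 M T^-2] ✓

Expression (A) W = F/d is dimensionally incorrect.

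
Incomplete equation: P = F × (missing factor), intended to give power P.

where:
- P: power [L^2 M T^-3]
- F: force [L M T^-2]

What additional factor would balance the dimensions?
v (velocity), dimensions [L T^-1]

P has dimensions [L^2 M T^-3] and F has dimensions [L M T^-2].
The missing factor must have dimensions [L^2 M T^-3] / [L M T^-2] = [L T^-1], i.e. velocity (v).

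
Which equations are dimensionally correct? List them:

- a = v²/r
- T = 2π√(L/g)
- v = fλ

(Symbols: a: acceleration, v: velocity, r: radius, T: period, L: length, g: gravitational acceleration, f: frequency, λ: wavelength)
Dimensionally correct: a = v²/r, T = 2π√(L/g), v = fλ
Dimensionally incorrect: none
Ordered (correct first, then incorrect): a = v²/r, T = 2π√(L/g), v = fλ

- a = v²/r: LHS [L T^-2], RHS [L T^-2] → correct ✓
- T = 2π√(L/g): LHS [T], RHS [T] → correct ✓
- v = fλ: LHS [L T^-1], RHS [L T^-1] → correct ✓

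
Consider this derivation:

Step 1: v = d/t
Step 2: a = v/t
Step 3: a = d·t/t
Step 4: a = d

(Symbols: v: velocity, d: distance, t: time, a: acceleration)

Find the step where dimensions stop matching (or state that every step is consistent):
Step 3

Step 1: v = d/t → LHS [L T^-1], RHS [L T^-1] ✓
Step 2: a = v/t → LHS [L T^-2], RHS [L T^-2] ✓
Step 3: a = d·t/t → LHS [L T^-2], RHS [L] ✗

The first dimensional inconsistency appears in step 3: a = d·t/t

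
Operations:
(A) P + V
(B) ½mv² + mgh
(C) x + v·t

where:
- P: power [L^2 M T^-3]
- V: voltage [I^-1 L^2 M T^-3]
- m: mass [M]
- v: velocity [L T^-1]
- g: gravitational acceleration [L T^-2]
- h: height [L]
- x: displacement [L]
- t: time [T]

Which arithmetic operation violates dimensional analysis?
(A) P + V

(A) P + V: P [L^2 M T^-3] and V [I^-1 L^2 M T^-3] — different dimensions cannot be added/subtracted ✗
(B) ½mv² + mgh: ½mv² [L^2 M T^-2] and mgh [L^2 M T^-2] — same dimensions ✓
(C) x + v·t: x [L] and v·t [L] — same dimensions ✓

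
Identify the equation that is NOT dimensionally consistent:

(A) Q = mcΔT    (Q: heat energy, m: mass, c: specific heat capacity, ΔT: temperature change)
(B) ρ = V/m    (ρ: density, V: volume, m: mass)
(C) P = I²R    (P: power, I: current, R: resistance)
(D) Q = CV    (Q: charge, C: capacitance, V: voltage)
(B) ρ = V/m

The equation (B) ρ = V/m is dimensionally incorrect.

LHS (ρ): [L^-3 M]
RHS (V/m): [L^3 M^-1] ✗

The dimensions do not match. The other three equations balance.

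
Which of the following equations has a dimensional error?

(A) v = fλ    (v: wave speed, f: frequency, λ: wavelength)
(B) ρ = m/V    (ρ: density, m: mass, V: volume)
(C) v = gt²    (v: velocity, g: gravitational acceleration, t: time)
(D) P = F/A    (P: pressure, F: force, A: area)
(C) v = gt²

The equation (C) v = gt² is dimensionally incorrect.

LHS (v): [L T^-1]
RHS (gt²): [L] ✗

The dimensions do not match. The other three equations balance.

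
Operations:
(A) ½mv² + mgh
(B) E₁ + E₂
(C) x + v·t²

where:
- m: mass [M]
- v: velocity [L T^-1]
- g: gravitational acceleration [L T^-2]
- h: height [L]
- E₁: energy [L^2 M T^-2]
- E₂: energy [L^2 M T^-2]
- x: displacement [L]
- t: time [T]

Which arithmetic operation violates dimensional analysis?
(C) x + v·t²

(A) ½mv² + mgh: ½mv² [L^2 M T^-2] and mgh [L^2 M T^-2] — same dimensions ✓
(B) E₁ + E₂: E₁ [L^2 M T^-2] and E₂ [L^2 M T^-2] — same dimensions ✓
(C) x + v·t²: x [L] and v·t² [L T] — different dimensions cannot be added/subtracted ✗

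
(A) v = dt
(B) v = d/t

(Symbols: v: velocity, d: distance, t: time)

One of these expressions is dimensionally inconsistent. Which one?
(A)

(A) v = dt: LHS [L T^-1], RHS [L T] ✗
(B) v = d/t: LHS [L T^-1], RHS [L T^-1] ✓

Expression (A) v = dt is dimensionally incorrect.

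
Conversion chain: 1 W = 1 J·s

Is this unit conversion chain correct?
The chain is incorrect (it contains an error).

Incorrect: Watt is J/s, not J·s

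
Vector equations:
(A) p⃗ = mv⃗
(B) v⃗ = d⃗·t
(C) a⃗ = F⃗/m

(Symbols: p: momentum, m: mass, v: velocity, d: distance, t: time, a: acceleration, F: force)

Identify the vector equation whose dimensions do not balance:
(B) v⃗ = d⃗·t

(A) p⃗ = mv⃗: LHS [L M T^-1], RHS [L M T^-1] ✓ — mass (scalar) times velocity (vector)
(B) v⃗ = d⃗·t: LHS [L T^-1], RHS [L T] ✗ — velocity is displacement per time; should be d⃗/t
(C) a⃗ = F⃗/m: LHS [L T^-2], RHS [L T^-2] ✓ — force (vector) divided by mass (scalar)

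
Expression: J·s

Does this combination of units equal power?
No

The expression J·s has dimensions [L^2 M T^-1], but power has dimensions [L^2 M T^-3].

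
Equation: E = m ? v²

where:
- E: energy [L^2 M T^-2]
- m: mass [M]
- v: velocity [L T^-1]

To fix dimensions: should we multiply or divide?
multiplication (×): E = m × v²

E [L^2 M T^-2]; m [M]; v² [L^2 T^-2].
m × v² → [L^2 M T^-2] ✓
m ÷ v² → [L^-2 M T^2] ✗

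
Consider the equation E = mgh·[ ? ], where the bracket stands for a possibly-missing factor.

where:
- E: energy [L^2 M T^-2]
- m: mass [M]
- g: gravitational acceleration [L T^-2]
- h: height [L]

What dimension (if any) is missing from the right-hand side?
Nothing is missing — the bracketed factor must be dimensionless.

E has dimensions [L^2 M T^-2] and mgh already has dimensions [L^2 M T^-2], so E = mgh is dimensionally complete.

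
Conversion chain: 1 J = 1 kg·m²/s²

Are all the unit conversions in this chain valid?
The chain is correct (no errors).

Correct: Joule is defined as kg·m²/s²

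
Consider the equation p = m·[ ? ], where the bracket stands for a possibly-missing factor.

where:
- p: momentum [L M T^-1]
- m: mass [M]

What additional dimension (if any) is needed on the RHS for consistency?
[L T^-1] — velocity (e.g. v)

p has dimensions [L M T^-1]; m has dimensions [M].
The bracketed factor must supply [L M T^-1] / [M] = [L T^-1].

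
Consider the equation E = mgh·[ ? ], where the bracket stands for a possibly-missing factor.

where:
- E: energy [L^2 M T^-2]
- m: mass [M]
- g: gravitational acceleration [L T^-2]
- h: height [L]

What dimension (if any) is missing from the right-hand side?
Nothing is missing — the bracketed factor must be dimensionless.

E has dimensions [L^2 M T^-2] and mgh already has dimensions [L^2 M T^-2], so E = mgh is dimensionally complete.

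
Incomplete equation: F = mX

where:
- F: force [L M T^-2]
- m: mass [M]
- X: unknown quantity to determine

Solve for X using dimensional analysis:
X = a (acceleration), dimensions [L T^-2]

F has dimensions [L M T^-2]; the rest of the RHS (m) has dimensions [M].
So X must have dimensions [L T^-2] — X = a (acceleration).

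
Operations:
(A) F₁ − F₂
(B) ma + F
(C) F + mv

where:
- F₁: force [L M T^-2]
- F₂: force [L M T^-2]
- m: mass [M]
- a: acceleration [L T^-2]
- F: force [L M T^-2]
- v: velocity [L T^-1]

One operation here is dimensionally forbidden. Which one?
(C) F + mv

(A) F₁ − F₂: F₁ [L M T^-2] and F₂ [L M T^-2] — same dimensions ✓
(B) ma + F: ma [L M T^-2] and F [L M T^-2] — same dimensions ✓
(C) F + mv: F [L M T^-2] and mv [L M T^-1] — different dimensions cannot be added/subtracted ✗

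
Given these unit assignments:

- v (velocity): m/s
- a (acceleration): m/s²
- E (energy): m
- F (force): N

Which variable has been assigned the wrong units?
E

The variable E (energy) should have units J, not m.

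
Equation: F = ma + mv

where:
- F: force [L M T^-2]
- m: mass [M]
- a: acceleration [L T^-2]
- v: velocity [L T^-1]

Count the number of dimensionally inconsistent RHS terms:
1

LHS F: [L M T^-2]
- ma: [L M T^-2] ✓
- mv: [L M T^-1] ✗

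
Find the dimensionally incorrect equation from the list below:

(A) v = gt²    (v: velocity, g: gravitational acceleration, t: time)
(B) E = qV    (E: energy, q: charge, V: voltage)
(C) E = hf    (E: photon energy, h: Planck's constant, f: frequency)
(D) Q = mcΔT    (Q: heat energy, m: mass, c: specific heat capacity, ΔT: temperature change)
(A) v = gt²

The equation (A) v = gt² is dimensionally incorrect.

LHS (v): [L T^-1]
RHS (gt²): [L] ✗

The dimensions do not match. The other three equations balance.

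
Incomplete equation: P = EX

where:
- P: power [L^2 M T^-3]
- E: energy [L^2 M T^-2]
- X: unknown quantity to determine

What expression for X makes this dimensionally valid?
X = f (inverse time / frequency (1/t)), dimensions [T^-1]

P has dimensions [L^2 M T^-3]; the rest of the RHS (E) has dimensions [L^2 M T^-2].
So X must have dimensions [T^-1] — X = f (inverse time / frequency (1/t)).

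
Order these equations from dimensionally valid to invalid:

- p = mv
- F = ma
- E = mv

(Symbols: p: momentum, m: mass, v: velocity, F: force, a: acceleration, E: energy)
Dimensionally correct: p = mv, F = ma
Dimensionally incorrect: E = mv
Ordered (correct first, then incorrect): p = mv, F = ma, E = mv

- p = mv: LHS [L M T^-1], RHS [L M T^-1] → correct ✓
- F = ma: LHS [L M T^-2], RHS [L M T^-2] → correct ✓
- E = mv: LHS [L^2 M T^-2], RHS [L M T^-1] → incorrect ✗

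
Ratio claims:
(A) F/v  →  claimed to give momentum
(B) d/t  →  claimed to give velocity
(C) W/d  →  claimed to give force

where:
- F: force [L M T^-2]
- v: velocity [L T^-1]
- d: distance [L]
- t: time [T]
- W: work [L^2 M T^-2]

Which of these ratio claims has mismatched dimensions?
(A) F/v does not give momentum

(A) F/v: [M T^-1] ≠ momentum [L M T^-1] ✗
(B) d/t: [L T^-1] = velocity [L T^-1] ✓
(C) W/d: [L M T^-2] = force [L M T^-2] ✓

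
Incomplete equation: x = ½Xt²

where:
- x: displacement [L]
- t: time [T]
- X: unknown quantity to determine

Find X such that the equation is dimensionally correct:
X = a (acceleration), dimensions [L T^-2]

x has dimensions [L]; the rest of the RHS (½ t²) has dimensions [T^2].
So X must have dimensions [L T^-2] — X = a (acceleration).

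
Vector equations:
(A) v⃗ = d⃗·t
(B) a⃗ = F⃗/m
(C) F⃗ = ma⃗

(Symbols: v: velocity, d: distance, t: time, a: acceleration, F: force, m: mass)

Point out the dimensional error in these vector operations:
(A) v⃗ = d⃗·t

(A) v⃗ = d⃗·t: LHS [L T^-1], RHS [L T] ✗ — velocity is displacement per time; should be d⃗/t
(B) a⃗ = F⃗/m: LHS [L T^-2], RHS [L T^-2] ✓ — force (vector) divided by mass (scalar)
(C) F⃗ = ma⃗: LHS [L M T^-2], RHS [L M T^-2] ✓ — Force and acceleration are vectors, mass is a scalar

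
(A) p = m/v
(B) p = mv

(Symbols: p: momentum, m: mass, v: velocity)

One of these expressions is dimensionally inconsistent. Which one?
(A)

(A) p = m/v: LHS [L M T^-1], RHS [L^-1 M T] ✗
(B) p = mv: LHS [L M T^-1], RHS [L M T^-1] ✓

Expression (A) p = m/v is dimensionally incorrect.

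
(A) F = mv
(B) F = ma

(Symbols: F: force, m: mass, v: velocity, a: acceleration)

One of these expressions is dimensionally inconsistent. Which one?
(A)

(A) F = mv: LHS [L M T^-2], RHS [L M T^-1] ✗
(B) F = ma: LHS [L M T^-2], RHS [L M T^-2] ✓

Expression (A) F = mv is dimensionally incorrect.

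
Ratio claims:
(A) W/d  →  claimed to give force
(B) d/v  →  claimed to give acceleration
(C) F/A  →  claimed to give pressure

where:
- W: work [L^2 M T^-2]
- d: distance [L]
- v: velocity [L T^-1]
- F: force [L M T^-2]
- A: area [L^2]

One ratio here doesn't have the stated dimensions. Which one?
(B) d/v does not give acceleration

(A) W/d: [L M T^-2] = force [L M T^-2] ✓
(B) d/v: [T] ≠ acceleration [L T^-2] ✗
(C) F/A: [L^-1 M T^-2] = pressure [L^-1 M T^-2] ✓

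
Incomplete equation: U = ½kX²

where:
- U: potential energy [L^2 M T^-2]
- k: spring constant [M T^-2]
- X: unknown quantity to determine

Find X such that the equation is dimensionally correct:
X = x (displacement), dimensions [L]

U has dimensions [L^2 M T^-2]; the rest of the RHS (½k) has dimensions [M T^-2].
So X² must have dimensions [L^2], i.e. X has dimensions [L] — X = x (displacement).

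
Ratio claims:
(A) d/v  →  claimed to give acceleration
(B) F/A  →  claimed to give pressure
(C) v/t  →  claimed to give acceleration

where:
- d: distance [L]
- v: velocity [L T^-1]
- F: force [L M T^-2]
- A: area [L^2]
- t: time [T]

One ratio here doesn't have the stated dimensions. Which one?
(A) d/v does not give acceleration

(A) d/v: [T] ≠ acceleration [L T^-2] ✗
(B) F/A: [L^-1 M T^-2] = pressure [L^-1 M T^-2] ✓
(C) v/t: [L T^-2] = acceleration [L T^-2] ✓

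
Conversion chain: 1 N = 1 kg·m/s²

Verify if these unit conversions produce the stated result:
The chain is correct (no errors).

Correct: Newton is defined as kg·m/s²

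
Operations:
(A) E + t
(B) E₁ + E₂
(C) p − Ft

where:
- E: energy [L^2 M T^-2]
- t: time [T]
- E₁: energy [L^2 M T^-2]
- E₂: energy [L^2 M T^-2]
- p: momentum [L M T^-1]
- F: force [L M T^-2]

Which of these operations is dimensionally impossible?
(A) E + t

(A) E + t: E [L^2 M T^-2] and t [T] — different dimensions cannot be added/subtracted ✗
(B) E₁ + E₂: E₁ [L^2 M T^-2] and E₂ [L^2 M T^-2] — same dimensions ✓
(C) p − Ft: p [L M T^-1] and Ft [L M T^-1] — same dimensions ✓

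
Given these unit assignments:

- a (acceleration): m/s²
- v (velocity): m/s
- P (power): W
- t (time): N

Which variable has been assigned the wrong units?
t

The variable t (time) should have units s, not N.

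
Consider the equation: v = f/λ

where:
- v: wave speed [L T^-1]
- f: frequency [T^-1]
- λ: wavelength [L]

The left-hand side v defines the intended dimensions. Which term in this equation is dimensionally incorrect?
The right-hand side term f/λ

v has dimensions [L T^-1], but f/λ has dimensions [L^-1 T^-1], so the term f/λ is dimensionally wrong for v.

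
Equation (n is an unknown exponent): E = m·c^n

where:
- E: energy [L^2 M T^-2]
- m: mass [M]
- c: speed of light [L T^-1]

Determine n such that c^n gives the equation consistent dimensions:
n = 2

E has dimensions [L^2 M T^-2]; c has dimensions [L T^-1].
The rest of the RHS has dimensions [M], so c^n must supply [L^2 T^-2].
With n = 2: m·c^2 has dimensions [L^2 M T^-2], matching the LHS ✓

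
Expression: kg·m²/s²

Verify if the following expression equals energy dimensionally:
Yes

The expression kg·m²/s² has dimensions [L^2 M T^-2], which is exactly energy [L^2 M T^-2].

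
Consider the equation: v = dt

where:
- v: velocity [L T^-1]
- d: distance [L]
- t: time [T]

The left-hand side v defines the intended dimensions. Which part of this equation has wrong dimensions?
The right-hand side term dt

v has dimensions [L T^-1], but dt has dimensions [L T], so the term dt is dimensionally wrong for v.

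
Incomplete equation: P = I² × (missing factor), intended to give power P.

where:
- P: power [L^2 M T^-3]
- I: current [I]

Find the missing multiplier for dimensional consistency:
R (resistance), dimensions [I^-2 L^2 M T^-3]

P has dimensions [L^2 M T^-3] and I² has dimensions [I^2].
The missing factor must have dimensions [L^2 M T^-3] / [I^2] = [I^-2 L^2 M T^-3], i.e. resistance (R).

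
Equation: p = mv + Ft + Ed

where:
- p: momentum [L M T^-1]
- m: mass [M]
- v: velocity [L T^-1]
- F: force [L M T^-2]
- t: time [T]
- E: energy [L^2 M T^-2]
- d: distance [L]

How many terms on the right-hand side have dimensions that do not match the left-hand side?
1

LHS p: [L M T^-1]
- mv: [L M T^-1] ✓
- Ft: [L M T^-1] ✓
- Ed: [L^3 M T^-2] ✗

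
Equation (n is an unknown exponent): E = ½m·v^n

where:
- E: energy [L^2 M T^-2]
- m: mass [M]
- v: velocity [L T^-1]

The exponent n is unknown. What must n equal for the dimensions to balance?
n = 2

E has dimensions [L^2 M T^-2]; v has dimensions [L T^-1].
The rest of the RHS has dimensions [M], so v^n must supply [L^2 T^-2].
With n = 2: ½m·v^2 has dimensions [L^2 M T^-2], matching the LHS ✓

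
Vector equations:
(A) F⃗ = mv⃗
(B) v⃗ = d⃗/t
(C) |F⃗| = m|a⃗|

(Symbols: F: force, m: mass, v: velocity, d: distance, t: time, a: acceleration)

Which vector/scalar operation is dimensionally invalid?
(A) F⃗ = mv⃗

(A) F⃗ = mv⃗: LHS [L M T^-2], RHS [L M T^-1] ✗ — mass times velocity is momentum, not force; should be ma⃗
(B) v⃗ = d⃗/t: LHS [L T^-1], RHS [L T^-1] ✓ — displacement (vector) divided by time (scalar)
(C) |F⃗| = m|a⃗|: LHS [L M T^-2], RHS [L M T^-2] ✓ — magnitudes of vectors are scalars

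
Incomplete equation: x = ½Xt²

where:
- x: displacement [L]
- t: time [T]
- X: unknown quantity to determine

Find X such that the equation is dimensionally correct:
X = a (acceleration), dimensions [L T^-2]

x has dimensions [L]; the rest of the RHS (½ t²) has dimensions [T^2].
So X must have dimensions [L T^-2] — X = a (acceleration).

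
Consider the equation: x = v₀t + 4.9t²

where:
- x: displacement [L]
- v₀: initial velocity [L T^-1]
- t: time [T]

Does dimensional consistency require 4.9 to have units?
Yes

x has dimensions [L], while t² alone has dimensions [T^2]. For the equation to balance, the factor 4.9 must carry dimensions [L T^-2] — it is a dimensional constant (a numerical value of a physical quantity with its units suppressed), not a pure number.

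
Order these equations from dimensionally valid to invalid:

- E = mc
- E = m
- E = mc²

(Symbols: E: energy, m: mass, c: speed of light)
Dimensionally correct: E = mc²
Dimensionally incorrect: E = mc, E = m
Ordered (correct first, then incorrect): E = mc², E = mc, E = m

- E = mc: LHS [L^2 M T^-2], RHS [L M T^-1] → incorrect ✗
- E = m: LHS [L^2 M T^-2], RHS [M] → incorrect ✗
- E = mc²: LHS [L^2 M T^-2], RHS [L^2 M T^-2] → correct ✓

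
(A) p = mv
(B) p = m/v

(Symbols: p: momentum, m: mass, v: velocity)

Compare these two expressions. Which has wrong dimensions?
(B)

(A) p = mv: LHS [L M T^-1], RHS [L M T^-1] ✓
(B) p = m/v: LHS [L M T^-1], RHS [L^-1 M T] ✗

Expression (B) p = m/v is dimensionally incorrect.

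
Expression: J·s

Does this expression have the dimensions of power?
No

The expression J·s has dimensions [L^2 M T^-1], but power has dimensions [L^2 M T^-3].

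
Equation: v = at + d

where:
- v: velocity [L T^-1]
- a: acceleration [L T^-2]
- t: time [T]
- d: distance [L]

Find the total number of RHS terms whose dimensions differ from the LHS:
1

LHS v: [L T^-1]
- at: [L T^-1] ✓
- d: [L] ✗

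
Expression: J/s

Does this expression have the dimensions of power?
Yes

The expression J/s has dimensions [L^2 M T^-3], which is exactly power [L^2 M T^-3].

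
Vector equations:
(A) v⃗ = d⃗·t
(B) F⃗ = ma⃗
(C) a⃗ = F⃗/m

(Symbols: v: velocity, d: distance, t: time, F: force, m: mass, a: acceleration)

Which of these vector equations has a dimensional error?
(A) v⃗ = d⃗·t

(A) v⃗ = d⃗·t: LHS [L T^-1], RHS [L T] ✗ — velocity is displacement per time; should be d⃗/t
(B) F⃗ = ma⃗: LHS [L M T^-2], RHS [L M T^-2] ✓ — Force and acceleration are vectors, mass is a scalar
(C) a⃗ = F⃗/m: LHS [L T^-2], RHS [L T^-2] ✓ — force (vector) divided by mass (scalar)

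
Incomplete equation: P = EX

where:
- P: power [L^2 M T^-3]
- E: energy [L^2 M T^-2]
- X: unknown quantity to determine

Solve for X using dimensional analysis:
X = f (inverse time / frequency (1/t)), dimensions [T^-1]

P has dimensions [L^2 M T^-3]; the rest of the RHS (E) has dimensions [L^2 M T^-2].
So X must have dimensions [T^-1] — X = f (inverse time / frequency (1/t)).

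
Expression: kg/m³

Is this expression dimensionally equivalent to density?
Yes

The expression kg/m³ has dimensions [L^-3 M], which is exactly density [L^-3 M].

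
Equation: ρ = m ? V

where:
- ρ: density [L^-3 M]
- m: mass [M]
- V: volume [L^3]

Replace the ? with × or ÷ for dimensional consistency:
division (÷): ρ = m ÷ V

ρ [L^-3 M]; m [M]; V [L^3].
m × V → [L^3 M] ✗
m ÷ V → [L^-3 M] ✓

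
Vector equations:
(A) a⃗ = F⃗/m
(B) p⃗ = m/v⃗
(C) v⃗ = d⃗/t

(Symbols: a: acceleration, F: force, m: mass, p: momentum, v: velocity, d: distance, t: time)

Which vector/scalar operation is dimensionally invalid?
(B) p⃗ = m/v⃗

(A) a⃗ = F⃗/m: LHS [L T^-2], RHS [L T^-2] ✓ — force (vector) divided by mass (scalar)
(B) p⃗ = m/v⃗: LHS [L M T^-1], RHS [L^-1 M T] ✗ — momentum is mass times velocity; should be mv⃗ (and division by a vector is undefined)
(C) v⃗ = d⃗/t: LHS [L T^-1], RHS [L T^-1] ✓ — displacement (vector) divided by time (scalar)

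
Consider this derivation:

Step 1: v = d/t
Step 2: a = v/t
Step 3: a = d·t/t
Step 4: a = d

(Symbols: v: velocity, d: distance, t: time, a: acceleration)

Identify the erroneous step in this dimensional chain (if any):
Step 3

Step 1: v = d/t → LHS [L T^-1], RHS [L T^-1] ✓
Step 2: a = v/t → LHS [L T^-2], RHS [L T^-2] ✓
Step 3: a = d·t/t → LHS [L T^-2], RHS [L] ✗

The first dimensional inconsistency appears in step 3: a = d·t/t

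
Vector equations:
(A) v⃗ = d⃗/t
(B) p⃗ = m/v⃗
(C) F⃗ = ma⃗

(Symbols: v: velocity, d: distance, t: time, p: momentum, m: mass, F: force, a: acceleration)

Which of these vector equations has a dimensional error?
(B) p⃗ = m/v⃗

(A) v⃗ = d⃗/t: LHS [L T^-1], RHS [L T^-1] ✓ — displacement (vector) divided by time (scalar)
(B) p⃗ = m/v⃗: LHS [L M T^-1], RHS [L^-1 M T] ✗ — momentum is mass times velocity; should be mv⃗ (and division by a vector is undefined)
(C) F⃗ = ma⃗: LHS [L M T^-2], RHS [L M T^-2] ✓ — Force and acceleration are vectors, mass is a scalar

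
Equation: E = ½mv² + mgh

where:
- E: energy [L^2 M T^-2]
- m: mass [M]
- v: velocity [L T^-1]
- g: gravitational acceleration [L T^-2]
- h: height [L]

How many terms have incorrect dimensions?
0

LHS E: [L^2 M T^-2]
- ½mv²: [L^2 M T^-2] ✓
- mgh: [L^2 M T^-2] ✓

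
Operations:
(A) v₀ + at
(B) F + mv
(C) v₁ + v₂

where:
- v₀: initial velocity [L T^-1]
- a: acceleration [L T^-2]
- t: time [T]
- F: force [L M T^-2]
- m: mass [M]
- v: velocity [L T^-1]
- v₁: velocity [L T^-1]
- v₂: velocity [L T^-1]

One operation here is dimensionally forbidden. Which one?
(B) F + mv

(A) v₀ + at: v₀ [L T^-1] and at [L T^-1] — same dimensions ✓
(B) F + mv: F [L M T^-2] and mv [L M T^-1] — different dimensions cannot be added/subtracted ✗
(C) v₁ + v₂: v₁ [L T^-1] and v₂ [L T^-1] — same dimensions ✓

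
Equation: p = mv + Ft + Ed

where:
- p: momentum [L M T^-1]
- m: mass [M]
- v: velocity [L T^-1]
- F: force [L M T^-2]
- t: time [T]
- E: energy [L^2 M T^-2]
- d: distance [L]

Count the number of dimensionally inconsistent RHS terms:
1

LHS p: [L M T^-1]
- mv: [L M T^-1] ✓
- Ft: [L M T^-1] ✓
- Ed: [L^3 M T^-2] ✗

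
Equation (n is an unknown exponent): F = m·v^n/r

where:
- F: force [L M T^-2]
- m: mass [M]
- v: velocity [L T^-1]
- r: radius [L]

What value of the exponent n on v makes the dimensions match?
n = 2

F has dimensions [L M T^-2]; v has dimensions [L T^-1].
The rest of the RHS has dimensions [L^-1 M], so v^n must supply [L^2 T^-2].
With n = 2: m·v^2/r has dimensions [L M T^-2], matching the LHS ✓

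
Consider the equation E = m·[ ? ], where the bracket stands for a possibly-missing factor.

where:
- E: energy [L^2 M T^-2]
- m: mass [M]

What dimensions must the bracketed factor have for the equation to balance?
[L^2 T^-2] — velocity squared (e.g. v²)

E has dimensions [L^2 M T^-2]; m has dimensions [M].
The bracketed factor must supply [L^2 M T^-2] / [M] = [L^2 T^-2].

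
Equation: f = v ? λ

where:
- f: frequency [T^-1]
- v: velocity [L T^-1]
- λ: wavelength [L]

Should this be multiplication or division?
division (÷): f = v ÷ λ

f [T^-1]; v [L T^-1]; λ [L].
v × λ → [L^2 T^-1] ✗
v ÷ λ → [T^-1] ✓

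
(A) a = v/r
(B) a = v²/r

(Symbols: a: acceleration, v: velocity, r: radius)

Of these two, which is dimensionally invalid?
(A)

(A) a = v/r: LHS [L T^-2], RHS [T^-1] ✗
(B) a = v²/r: LHS [L T^-2], RHS [L T^-2] ✓

Expression (A) a = v/r is dimensionally incorrect.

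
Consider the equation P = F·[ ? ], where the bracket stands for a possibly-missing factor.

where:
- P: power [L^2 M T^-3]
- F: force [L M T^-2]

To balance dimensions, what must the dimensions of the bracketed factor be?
[L T^-1] — velocity (e.g. v)

P has dimensions [L^2 M T^-3]; F has dimensions [L M T^-2].
The bracketed factor must supply [L^2 M T^-3] / [L M T^-2] = [L T^-1].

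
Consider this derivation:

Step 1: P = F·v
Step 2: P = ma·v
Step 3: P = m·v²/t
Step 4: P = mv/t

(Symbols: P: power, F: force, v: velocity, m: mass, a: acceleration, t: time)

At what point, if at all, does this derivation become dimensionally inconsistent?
Step 4

Step 1: P = F·v → LHS [L^2 M T^-3], RHS [L^2 M T^-3] ✓
Step 2: P = ma·v → LHS [L^2 M T^-3], RHS [L^2 M T^-3] ✓
Step 3: P = m·v²/t → LHS [L^2 M T^-3], RHS [L^2 M T^-3] ✓
Step 4: P = mv/t → LHS [L^2 M T^-3], RHS [L M T^-2] ✗

The first dimensional inconsistency appears in step 4: P = mv/t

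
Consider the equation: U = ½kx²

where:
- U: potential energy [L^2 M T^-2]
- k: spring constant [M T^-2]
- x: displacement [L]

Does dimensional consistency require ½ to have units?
No

U has dimensions [L^2 M T^-2] and kx² already has dimensions [L^2 M T^-2], so the equation balances without ½ contributing any dimensions. ½ is a pure (dimensionless) number; changing or removing it would not affect dimensional consistency.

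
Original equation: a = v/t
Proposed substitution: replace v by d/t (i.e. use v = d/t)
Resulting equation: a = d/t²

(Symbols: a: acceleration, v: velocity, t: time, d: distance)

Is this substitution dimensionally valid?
Yes

[v] = [L T^-1] and [d/t] = [L T^-1]. These match, so the substitution replaces a quantity by one of the same dimensions and the result a = d/t² has LHS [L T^-2] vs RHS [L T^-2] — still consistent.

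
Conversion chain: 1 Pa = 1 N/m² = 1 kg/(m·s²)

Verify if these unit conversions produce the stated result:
The chain is correct (no errors).

Correct: Pascal is Newton per square meter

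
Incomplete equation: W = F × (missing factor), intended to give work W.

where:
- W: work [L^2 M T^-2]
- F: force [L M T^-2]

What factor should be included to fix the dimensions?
d (distance), dimensions [L]

W has dimensions [L^2 M T^-2] and F has dimensions [L M T^-2].
The missing factor must have dimensions [L^2 M T^-2] / [L M T^-2] = [L], i.e. distance (d).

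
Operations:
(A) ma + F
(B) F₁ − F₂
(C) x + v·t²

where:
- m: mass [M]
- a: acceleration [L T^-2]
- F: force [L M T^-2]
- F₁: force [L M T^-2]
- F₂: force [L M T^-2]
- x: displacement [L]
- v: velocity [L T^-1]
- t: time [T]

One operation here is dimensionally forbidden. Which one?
(C) x + v·t²

(A) ma + F: ma [L M T^-2] and F [L M T^-2] — same dimensions ✓
(B) F₁ − F₂: F₁ [L M T^-2] and F₂ [L M T^-2] — same dimensions ✓
(C) x + v·t²: x [L] and v·t² [L T] — different dimensions cannot be added/subtracted ✗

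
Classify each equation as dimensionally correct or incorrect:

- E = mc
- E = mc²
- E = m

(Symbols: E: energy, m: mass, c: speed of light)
Dimensionally correct: E = mc²
Dimensionally incorrect: E = mc, E = m
Ordered (correct first, then incorrect): E = mc², E = mc, E = m

- E = mc: LHS [L^2 M T^-2], RHS [L M T^-1] → incorrect ✗
- E = mc²: LHS [L^2 M T^-2], RHS [L^2 M T^-2] → correct ✓
- E = m: LHS [L^2 M T^-2], RHS [M] → incorrect ✗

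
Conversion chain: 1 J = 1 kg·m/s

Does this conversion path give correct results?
The chain is incorrect (it contains an error).

Incorrect: Joule is kg·m²/s², not kg·m/s (that is momentum)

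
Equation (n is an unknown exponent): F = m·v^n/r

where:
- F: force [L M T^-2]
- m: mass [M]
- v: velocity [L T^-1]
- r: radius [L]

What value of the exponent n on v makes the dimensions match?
n = 2

F has dimensions [L M T^-2]; v has dimensions [L T^-1].
The rest of the RHS has dimensions [L^-1 M], so v^n must supply [L^2 T^-2].
With n = 2: m·v^2/r has dimensions [L M T^-2], matching the LHS ✓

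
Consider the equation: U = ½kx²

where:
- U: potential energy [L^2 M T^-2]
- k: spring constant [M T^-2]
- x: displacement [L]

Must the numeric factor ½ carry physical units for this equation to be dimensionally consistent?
No

U has dimensions [L^2 M T^-2] and kx² already has dimensions [L^2 M T^-2], so the equation balances without ½ contributing any dimensions. ½ is a pure (dimensionless) number; changing or removing it would not affect dimensional consistency.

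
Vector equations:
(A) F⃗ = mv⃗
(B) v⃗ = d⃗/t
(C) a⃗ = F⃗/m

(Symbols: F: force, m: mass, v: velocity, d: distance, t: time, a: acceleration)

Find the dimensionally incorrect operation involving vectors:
(A) F⃗ = mv⃗

(A) F⃗ = mv⃗: LHS [L M T^-2], RHS [L M T^-1] ✗ — mass times velocity is momentum, not force; should be ma⃗
(B) v⃗ = d⃗/t: LHS [L T^-1], RHS [L T^-1] ✓ — displacement (vector) divided by time (scalar)
(C) a⃗ = F⃗/m: LHS [L T^-2], RHS [L T^-2] ✓ — force (vector) divided by mass (scalar)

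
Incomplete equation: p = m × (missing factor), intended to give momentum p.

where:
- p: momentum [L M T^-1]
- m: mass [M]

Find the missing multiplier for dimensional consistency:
v (velocity), dimensions [L T^-1]

p has dimensions [L M T^-1] and m has dimensions [M].
The missing factor must have dimensions [L M T^-1] / [M] = [L T^-1], i.e. velocity (v).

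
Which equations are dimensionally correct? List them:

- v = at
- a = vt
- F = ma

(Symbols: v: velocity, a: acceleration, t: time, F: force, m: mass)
Dimensionally correct: v = at, F = ma
Dimensionally incorrect: a = vt
Ordered (correct first, then incorrect): v = at, F = ma, a = vt

- v = at: LHS [L T^-1], RHS [L T^-1] → correct ✓
- a = vt: LHS [L T^-2], RHS [L] → incorrect ✗
- F = ma: LHS [L M T^-2], RHS [L M T^-2] → correct ✓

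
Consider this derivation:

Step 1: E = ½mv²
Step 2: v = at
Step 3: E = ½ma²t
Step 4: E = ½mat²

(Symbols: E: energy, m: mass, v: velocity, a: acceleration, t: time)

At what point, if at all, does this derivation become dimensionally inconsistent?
Step 3

Step 1: E = ½mv² → LHS [L^2 M T^-2], RHS [L^2 M T^-2] ✓
Step 2: v = at → LHS [L T^-1], RHS [L T^-1] ✓
Step 3: E = ½ma²t → LHS [L^2 M T^-2], RHS [L^2 M T^-3] ✗

The first dimensional inconsistency appears in step 3: E = ½ma²t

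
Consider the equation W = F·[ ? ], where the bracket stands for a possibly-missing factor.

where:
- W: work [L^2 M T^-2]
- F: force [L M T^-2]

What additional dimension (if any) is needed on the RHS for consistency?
[L] — length (e.g. a distance d)

W has dimensions [L^2 M T^-2]; F has dimensions [L M T^-2].
The bracketed factor must supply [L^2 M T^-2] / [L M T^-2] = [L].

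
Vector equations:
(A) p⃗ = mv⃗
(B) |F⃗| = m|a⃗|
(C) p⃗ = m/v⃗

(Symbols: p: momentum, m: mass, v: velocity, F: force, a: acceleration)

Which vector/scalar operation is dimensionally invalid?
(C) p⃗ = m/v⃗

(A) p⃗ = mv⃗: LHS [L M T^-1], RHS [L M T^-1] ✓ — mass (scalar) times velocity (vector)
(B) |F⃗| = m|a⃗|: LHS [L M T^-2], RHS [L M T^-2] ✓ — magnitudes of vectors are scalars
(C) p⃗ = m/v⃗: LHS [L M T^-1], RHS [L^-1 M T] ✗ — momentum is mass times velocity; should be mv⃗ (and division by a vector is undefined)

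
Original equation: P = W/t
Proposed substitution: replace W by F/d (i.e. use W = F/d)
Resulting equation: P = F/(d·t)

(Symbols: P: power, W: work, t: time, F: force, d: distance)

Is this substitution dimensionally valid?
No

[W] = [L^2 M T^-2] and [F/d] = [M T^-2]. These differ, so the substitution replaces a quantity by one of different dimensions and the result P = F/(d·t) has LHS [L^2 M T^-3] vs RHS [M T^-3] — inconsistent.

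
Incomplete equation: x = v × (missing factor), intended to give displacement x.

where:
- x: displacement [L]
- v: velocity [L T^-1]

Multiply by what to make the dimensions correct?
t (time), dimensions [T]

x has dimensions [L] and v has dimensions [L T^-1].
The missing factor must have dimensions [L] / [L T^-1] = [T], i.e. time (t).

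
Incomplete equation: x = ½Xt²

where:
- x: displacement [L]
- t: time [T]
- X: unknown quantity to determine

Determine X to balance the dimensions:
X = a (acceleration), dimensions [L T^-2]

x has dimensions [L]; the rest of the RHS (½ t²) has dimensions [T^2].
So X must have dimensions [L T^-2] — X = a (acceleration).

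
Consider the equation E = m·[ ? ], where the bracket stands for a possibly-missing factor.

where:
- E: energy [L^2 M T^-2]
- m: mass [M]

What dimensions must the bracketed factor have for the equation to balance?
[L^2 T^-2] — velocity squared (e.g. v²)

E has dimensions [L^2 M T^-2]; m has dimensions [M].
The bracketed factor must supply [L^2 M T^-2] / [M] = [L^2 T^-2].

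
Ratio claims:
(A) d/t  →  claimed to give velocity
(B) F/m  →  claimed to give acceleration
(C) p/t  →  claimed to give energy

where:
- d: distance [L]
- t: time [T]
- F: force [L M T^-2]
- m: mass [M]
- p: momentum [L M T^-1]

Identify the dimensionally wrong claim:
(C) p/t does not give energy

(A) d/t: [L T^-1] = velocity [L T^-1] ✓
(B) F/m: [L T^-2] = acceleration [L T^-2] ✓
(C) p/t: [L M T^-2] ≠ energy [L^2 M T^-2] ✗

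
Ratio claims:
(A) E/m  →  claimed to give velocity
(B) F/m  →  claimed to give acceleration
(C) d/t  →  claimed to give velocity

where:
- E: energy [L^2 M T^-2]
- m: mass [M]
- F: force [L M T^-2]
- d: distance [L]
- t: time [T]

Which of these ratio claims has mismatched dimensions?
(A) E/m does not give velocity

(A) E/m: [L^2 T^-2] ≠ velocity [L T^-1] ✗
(B) F/m: [L T^-2] = acceleration [L T^-2] ✓
(C) d/t: [L T^-1] = velocity [L T^-1] ✓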